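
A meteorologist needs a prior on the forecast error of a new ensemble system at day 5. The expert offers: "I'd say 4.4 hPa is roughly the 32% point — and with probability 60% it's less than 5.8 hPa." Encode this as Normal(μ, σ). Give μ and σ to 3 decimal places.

μ = 5.308, σ = 1.942

The p-quantile of Normal(μ,σ) is μ + z_p·σ, with z_{0.32} = -0.4677 and z_{0.6} = 0.2533.
Eliminate σ: μ = (z₂·x₁ − z₁·x₂)/(z₂ − z₁) = (0.2533·4.4 − (-0.4677)·5.8)/0.721 = 5.308.
Then σ = (x₂ − x₁)/(z₂ − z₁) = (5.8 − 4.4)/0.721 = 1.942.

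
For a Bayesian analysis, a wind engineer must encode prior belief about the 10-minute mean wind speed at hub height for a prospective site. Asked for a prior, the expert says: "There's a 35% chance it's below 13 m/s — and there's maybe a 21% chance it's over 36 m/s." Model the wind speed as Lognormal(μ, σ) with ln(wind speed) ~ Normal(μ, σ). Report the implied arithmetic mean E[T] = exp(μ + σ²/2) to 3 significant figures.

If T ~ Lognormal(μ,σ) then ln T ~ Normal(μ,σ), so the p-quantile of ln T is μ + z_p·σ.
ln(13) = 2.565 and ln(36) = 3.584; z_{0.35} = -0.3853, z_{0.79} = 0.8064.
σ = (3.584 − 2.565)/(0.8064 − (-0.3853)) = 0.855.
μ = 2.565 − (-0.3853)·0.855 = 2.894.
E[T] = exp(μ + σ²/2) = exp(2.894 + 0.3652) = 26 m/s.

E[T] ≈ 26 m/s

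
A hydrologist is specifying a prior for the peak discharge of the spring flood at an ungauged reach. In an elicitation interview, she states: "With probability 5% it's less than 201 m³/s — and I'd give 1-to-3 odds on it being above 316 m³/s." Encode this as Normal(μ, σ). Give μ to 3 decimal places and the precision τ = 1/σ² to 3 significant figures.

μ = 282.557, τ = 0.000407

The p-quantile of Normal(μ,σ) is μ + z_p·σ, with z_{0.05} = -1.645 and z_{0.75} = 0.6745.
Eliminate σ: μ = (z₂·x₁ − z₁·x₂)/(z₂ − z₁) = (0.6745·201 − (-1.645)·316)/2.319 = 282.557.
Then σ = (x₂ − x₁)/(z₂ − z₁) = (316 − 201)/2.319 = 49.583.
Precision τ = 1/σ² = 1/49.58² = 0.000407.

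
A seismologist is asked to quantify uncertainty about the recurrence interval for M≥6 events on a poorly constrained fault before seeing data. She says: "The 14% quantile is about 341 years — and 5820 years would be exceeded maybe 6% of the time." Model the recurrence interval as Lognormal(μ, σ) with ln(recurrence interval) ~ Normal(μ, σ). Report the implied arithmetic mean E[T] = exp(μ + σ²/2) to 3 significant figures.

If T ~ Lognormal(μ,σ) then ln T ~ Normal(μ,σ), so the p-quantile of ln T is μ + z_p·σ.
ln(341) = 5.832 and ln(5820) = 8.669; z_{0.14} = -1.08, z_{0.94} = 1.555.
σ = (8.669 − 5.832)/(1.555 − (-1.08)) = 1.077.
μ = 5.832 − (-1.08)·1.077 = 6.995.
E[T] = exp(μ + σ²/2) = exp(6.995 + 0.5796) = 1950 years.

E[T] ≈ 1950 years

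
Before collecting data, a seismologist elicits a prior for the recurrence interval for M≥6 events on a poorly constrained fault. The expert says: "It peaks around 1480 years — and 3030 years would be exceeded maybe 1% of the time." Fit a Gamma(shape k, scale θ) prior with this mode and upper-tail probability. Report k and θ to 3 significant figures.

k ≈ 10.5, θ ≈ 155

Gamma(k,θ) with k>1 has mode (k−1)θ, so θ = 1480/(k−1).
Need P(X < 3030) = 0.99 with θ tied to k this way. Start at k = 2, θ = 1480: P(X<3030) ≈ 0.607.
Too low — raise k to concentrate. Iterating converges to k ≈ 10.5.
Then θ = 1480/(10.5−1) ≈ 155.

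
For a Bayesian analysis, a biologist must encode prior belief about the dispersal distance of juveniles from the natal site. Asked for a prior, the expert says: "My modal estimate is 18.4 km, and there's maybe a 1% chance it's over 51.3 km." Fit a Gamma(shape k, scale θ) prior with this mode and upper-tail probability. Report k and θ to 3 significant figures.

Gamma(k,θ) with k>1 has mode (k−1)θ, so θ = 18.4/(k−1).
Need P(X < 51.3) = 0.99 with θ tied to k this way. Start at k = 2, θ = 18.4: P(X<51.3) ≈ 0.767.
Too low — raise k to concentrate. Iterating converges to k ≈ 5.36.
Then θ = 18.4/(5.36−1) ≈ 4.22.

k ≈ 5.36, θ ≈ 4.22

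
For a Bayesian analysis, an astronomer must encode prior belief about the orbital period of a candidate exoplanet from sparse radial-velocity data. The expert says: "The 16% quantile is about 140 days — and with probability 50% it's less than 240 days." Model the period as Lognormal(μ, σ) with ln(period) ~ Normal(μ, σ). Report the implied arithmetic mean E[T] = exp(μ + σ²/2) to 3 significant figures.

If T ~ Lognormal(μ,σ) then ln T ~ Normal(μ,σ), so the p-quantile of ln T is μ + z_p·σ.
ln(140) = 4.942 and ln(240) = 5.481; z_{0.16} = -0.9945, z_{0.5} = 0.
σ = (5.481 − 4.942)/(0 − (-0.9945)) = 0.542.
μ = 4.942 − (-0.9945)·0.542 = 5.481.
E[T] = exp(μ + σ²/2) = exp(5.481 + 0.1469) = 278 days.

E[T] ≈ 278 days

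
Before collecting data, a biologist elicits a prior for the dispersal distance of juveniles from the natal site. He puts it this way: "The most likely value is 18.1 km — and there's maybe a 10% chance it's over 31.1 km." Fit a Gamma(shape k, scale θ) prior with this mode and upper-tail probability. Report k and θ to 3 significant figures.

Gamma(k,θ) with k>1 has mode (k−1)θ, so θ = 18.1/(k−1).
Need P(X < 31.1) = 0.9 with θ tied to k this way. Start at k = 2, θ = 18.1: P(X<31.1) ≈ 0.512.
Too low — raise k to concentrate. Iterating converges to k ≈ 7.47.
Then θ = 18.1/(7.47−1) ≈ 2.8.

k ≈ 7.47, θ ≈ 2.8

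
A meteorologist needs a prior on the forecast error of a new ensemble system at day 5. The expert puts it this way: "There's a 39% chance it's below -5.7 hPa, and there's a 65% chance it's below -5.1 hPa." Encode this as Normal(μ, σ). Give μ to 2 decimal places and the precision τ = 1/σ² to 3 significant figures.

The p-quantile of Normal(μ,σ) is μ + z_p·σ, with z_{0.39} = -0.2793 and z_{0.65} = 0.3853.
Eliminate σ: μ = (z₂·x₁ − z₁·x₂)/(z₂ − z₁) = (0.3853·-5.7 − (-0.2793)·-5.1)/0.6646 = -5.45.
Then σ = (x₂ − x₁)/(z₂ − z₁) = (-5.1 − -5.7)/0.6646 = 0.90.
Precision τ = 1/σ² = 1/0.9027² = 1.23.

μ = -5.45, τ = 1.23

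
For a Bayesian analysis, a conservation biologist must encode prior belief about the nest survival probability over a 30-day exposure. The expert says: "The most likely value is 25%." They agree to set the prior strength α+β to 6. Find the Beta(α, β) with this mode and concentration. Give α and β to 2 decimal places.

For α,β > 1 the Beta mode is (α−1)/(α+β−2). With α+β = 6, the mode is (α−1)/4.
Set (α−1)/4 = 0.25 → α = 1 + 0.25·4 = 2.00.
β = 6 − α = 4.00.

α = 2.00, β = 4.00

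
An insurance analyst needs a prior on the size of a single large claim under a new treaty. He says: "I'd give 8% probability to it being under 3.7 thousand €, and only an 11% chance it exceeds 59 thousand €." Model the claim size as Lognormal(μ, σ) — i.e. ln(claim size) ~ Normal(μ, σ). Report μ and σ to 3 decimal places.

μ ≈ 2.787, σ ≈ 1.052

If T ~ Lognormal(μ,σ) then ln T ~ Normal(μ,σ), so the p-quantile of ln T is μ + z_p·σ.
ln(3.7) = 1.308 and ln(59) = 4.078; z_{0.08} = -1.405, z_{0.89} = 1.227.
σ = (4.078 − 1.308)/(1.227 − (-1.405)) = 1.052.
μ = 1.308 − (-1.405)·1.052 = 2.787.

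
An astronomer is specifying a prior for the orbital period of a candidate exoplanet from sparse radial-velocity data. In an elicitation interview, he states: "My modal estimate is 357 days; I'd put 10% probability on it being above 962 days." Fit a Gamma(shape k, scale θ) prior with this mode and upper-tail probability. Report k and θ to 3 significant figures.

k ≈ 2.95, θ ≈ 183

Gamma(k,θ) with k>1 has mode (k−1)θ, so θ = 357/(k−1).
Need P(X < 962) = 0.9 with θ tied to k this way. Start at k = 2, θ = 357: P(X<962) ≈ 0.750.
Too low — raise k to concentrate. Iterating converges to k ≈ 2.95.
Then θ = 357/(2.95−1) ≈ 183.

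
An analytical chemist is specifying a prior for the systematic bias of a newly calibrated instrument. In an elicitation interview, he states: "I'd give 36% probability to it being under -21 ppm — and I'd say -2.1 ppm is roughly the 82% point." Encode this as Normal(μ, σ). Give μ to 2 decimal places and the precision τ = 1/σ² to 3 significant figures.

For Normal(μ,σ), the p-quantile is μ + z_p·σ. Here z_{0.36} = -0.3585, z_{0.82} = 0.9154.
So -21 = μ − 0.3585σ and -2.1 = μ + 0.9154σ.
Subtracting: σ = (-2.1 − -21)/(0.9154 − (-0.3585)) = 14.84.
Then μ = -21 − (-0.3585)·14.84 = -15.68.
Precision τ = 1/σ² = 1/14.84² = 0.00454.

μ = -15.68, τ = 0.00454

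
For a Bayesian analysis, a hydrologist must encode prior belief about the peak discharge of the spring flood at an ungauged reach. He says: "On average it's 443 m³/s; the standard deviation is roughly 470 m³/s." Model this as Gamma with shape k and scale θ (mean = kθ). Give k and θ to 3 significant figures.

k ≈ 0.888, θ ≈ 499

For Gamma(k, scale θ): mean = kθ, variance = kθ², so CV = 1/√k.
CV = SD/mean = 470/443 = 1.061, hence k = 1/CV² = 0.888.
Then θ = mean/k = 443/0.888 = 499.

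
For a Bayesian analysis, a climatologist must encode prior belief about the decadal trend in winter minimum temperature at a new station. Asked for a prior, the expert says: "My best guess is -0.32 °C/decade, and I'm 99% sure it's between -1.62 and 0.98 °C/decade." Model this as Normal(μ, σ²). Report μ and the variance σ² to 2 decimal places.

μ = -0.32, σ² = 0.25

A symmetric 99% interval runs μ ± z·σ with z = 2.576.
Half-width = 1.3, so σ = 1.3/2.576 = 0.505 and σ² = 0.25.
μ is the stated best guess, -0.32.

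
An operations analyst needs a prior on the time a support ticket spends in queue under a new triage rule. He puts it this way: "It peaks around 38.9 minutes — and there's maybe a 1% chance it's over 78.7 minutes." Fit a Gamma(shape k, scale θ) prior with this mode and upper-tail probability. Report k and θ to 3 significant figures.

k ≈ 10.9, θ ≈ 3.94

Gamma(k,θ) with k>1 has mode (k−1)θ, so θ = 38.9/(k−1).
Need P(X < 78.7) = 0.99 with θ tied to k this way. Start at k = 2, θ = 38.9: P(X<78.7) ≈ 0.600.
Too low — raise k to concentrate. Iterating converges to k ≈ 10.9.
Then θ = 38.9/(10.9−1) ≈ 3.94.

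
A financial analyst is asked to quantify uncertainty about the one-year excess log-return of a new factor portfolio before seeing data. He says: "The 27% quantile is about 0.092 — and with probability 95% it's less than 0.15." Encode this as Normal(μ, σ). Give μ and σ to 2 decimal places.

The p-quantile of Normal(μ,σ) is μ + z_p·σ, with z_{0.27} = -0.6128 and z_{0.95} = 1.645.
Eliminate σ: μ = (z₂·x₁ − z₁·x₂)/(z₂ − z₁) = (1.645·0.092 − (-0.6128)·0.15)/2.258 = 0.11.
Then σ = (x₂ − x₁)/(z₂ − z₁) = (0.15 − 0.092)/2.258 = 0.03.

μ = 0.11, σ = 0.03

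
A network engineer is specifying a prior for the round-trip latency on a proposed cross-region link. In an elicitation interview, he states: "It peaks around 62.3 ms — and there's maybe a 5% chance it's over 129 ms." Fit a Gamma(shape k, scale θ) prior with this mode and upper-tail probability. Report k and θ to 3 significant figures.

k ≈ 6.22, θ ≈ 11.9

Gamma(k,θ) with k>1 has mode (k−1)θ, so θ = 62.3/(k−1).
Need P(X < 129) = 0.95 with θ tied to k this way. Start at k = 2, θ = 62.3: P(X<129) ≈ 0.613.
Too low — raise k to concentrate. Iterating converges to k ≈ 6.22.
Then θ = 62.3/(6.22−1) ≈ 11.9.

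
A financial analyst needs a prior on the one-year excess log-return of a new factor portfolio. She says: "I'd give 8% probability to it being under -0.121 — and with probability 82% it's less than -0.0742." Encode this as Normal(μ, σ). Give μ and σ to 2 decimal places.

For Normal(μ,σ), the p-quantile is μ + z_p·σ. Here z_{0.08} = -1.405, z_{0.82} = 0.9154.
So -0.121 = μ − 1.405σ and -0.0742 = μ + 0.9154σ.
Subtracting: σ = (-0.0742 − -0.121)/(0.9154 − (-1.405)) = 0.02.
Then μ = -0.121 − (-1.405)·0.02 = -0.09.

μ = -0.09, σ = 0.02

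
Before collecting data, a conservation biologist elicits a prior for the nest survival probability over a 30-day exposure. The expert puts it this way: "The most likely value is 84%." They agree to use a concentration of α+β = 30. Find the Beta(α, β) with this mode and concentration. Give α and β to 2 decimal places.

For α,β > 1 the Beta mode is (α−1)/(α+β−2). With α+β = 30, the mode is (α−1)/28.
Set (α−1)/28 = 0.84 → α = 1 + 0.84·28 = 24.52.
β = 30 − α = 5.48.

α = 24.52, β = 5.48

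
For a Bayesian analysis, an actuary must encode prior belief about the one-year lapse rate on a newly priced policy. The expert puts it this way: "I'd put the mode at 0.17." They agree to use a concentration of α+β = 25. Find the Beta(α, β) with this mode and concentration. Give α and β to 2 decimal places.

α = 4.91, β = 20.09

For α,β > 1 the Beta mode is (α−1)/(α+β−2). With α+β = 25, the mode is (α−1)/23.
Set (α−1)/23 = 0.17 → α = 1 + 0.17·23 = 4.91.
β = 25 − α = 20.09.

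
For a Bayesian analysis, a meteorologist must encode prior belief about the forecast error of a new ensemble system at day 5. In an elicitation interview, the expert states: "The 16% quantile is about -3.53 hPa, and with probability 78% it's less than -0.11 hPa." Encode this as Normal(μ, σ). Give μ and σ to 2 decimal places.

μ = -1.60, σ = 1.94

For Normal(μ,σ), the p-quantile is μ + z_p·σ. Here z_{0.16} = -0.9945, z_{0.78} = 0.7722.
So -3.53 = μ − 0.9945σ and -0.11 = μ + 0.7722σ.
Subtracting: σ = (-0.11 − -3.53)/(0.7722 − (-0.9945)) = 1.94.
Then μ = -3.53 − (-0.9945)·1.94 = -1.60.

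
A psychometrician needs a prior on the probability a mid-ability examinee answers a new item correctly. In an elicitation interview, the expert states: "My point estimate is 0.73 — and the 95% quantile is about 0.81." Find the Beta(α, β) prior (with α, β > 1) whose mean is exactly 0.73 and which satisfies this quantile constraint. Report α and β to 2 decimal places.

With mean 0.73 fixed, write α = 0.73s, β = 0.27s where s = α+β.
Need P(θ < 0.81) = 0.95 under Beta(0.73s, 0.27s). Normal approximation: (q−m)/√(m(1−m)/s) ≈ z_{0.95} = 1.64, so s ≈ 0.73·0.27·(1.64)²/(0.81−0.73)² = 83.3.
At s = 83.3: P(θ<0.81) ≈ 0.959. Adjusting to match 0.95 gives s ≈ 75.38.
So α = 0.73·75.38 ≈ 55.03, β = 0.27·75.38 ≈ 20.35.

α ≈ 55.03, β ≈ 20.35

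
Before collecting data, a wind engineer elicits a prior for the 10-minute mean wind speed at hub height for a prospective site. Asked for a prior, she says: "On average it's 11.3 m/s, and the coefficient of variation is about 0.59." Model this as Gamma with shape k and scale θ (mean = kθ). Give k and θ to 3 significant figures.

For Gamma(k, scale θ): mean = kθ, variance = kθ², so CV = 1/√k.
CV = 0.59, hence k = 1/CV² = 2.87.
Then θ = mean/k = 11.3/2.87 = 3.93.

k ≈ 2.87, θ ≈ 3.93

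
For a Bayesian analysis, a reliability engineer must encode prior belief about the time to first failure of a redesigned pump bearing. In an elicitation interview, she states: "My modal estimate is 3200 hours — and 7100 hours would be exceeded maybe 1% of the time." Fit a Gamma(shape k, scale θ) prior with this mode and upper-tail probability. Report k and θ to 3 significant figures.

k ≈ 8.58, θ ≈ 422

Gamma(k,θ) with k>1 has mode (k−1)θ, so θ = 3200/(k−1).
Need P(X < 7100) = 0.99 with θ tied to k this way. Start at k = 2, θ = 3200: P(X<7100) ≈ 0.650.
Too low — raise k to concentrate. Iterating converges to k ≈ 8.58.
Then θ = 3200/(8.58−1) ≈ 422.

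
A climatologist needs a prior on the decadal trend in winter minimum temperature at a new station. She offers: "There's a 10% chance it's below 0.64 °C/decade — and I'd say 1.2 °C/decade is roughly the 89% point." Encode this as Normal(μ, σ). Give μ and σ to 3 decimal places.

For Normal(μ,σ), the p-quantile is μ + z_p·σ. Here z_{0.1} = -1.282, z_{0.89} = 1.227.
So 0.64 = μ − 1.282σ and 1.2 = μ + 1.227σ.
Subtracting: σ = (1.2 − 0.64)/(1.227 − (-1.282)) = 0.223.
Then μ = 0.64 − (-1.282)·0.223 = 0.926.

μ = 0.926, σ = 0.223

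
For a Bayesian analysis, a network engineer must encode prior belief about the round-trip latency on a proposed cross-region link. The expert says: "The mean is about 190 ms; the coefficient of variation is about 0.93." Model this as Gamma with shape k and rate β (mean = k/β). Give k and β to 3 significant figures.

k ≈ 1.16, β ≈ 0.00609

For Gamma(k, rate β): mean = k/β, variance = k/β², so CV = 1/√k.
CV = 0.93, hence k = 1/CV² = 1.16.
Then β = k/mean = 1.16/190 = 0.00609.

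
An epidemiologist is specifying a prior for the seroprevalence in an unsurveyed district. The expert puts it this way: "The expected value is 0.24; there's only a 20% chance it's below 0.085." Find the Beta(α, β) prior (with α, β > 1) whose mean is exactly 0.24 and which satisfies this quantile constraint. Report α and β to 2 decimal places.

α ≈ 1.28, β ≈ 4.04

With mean 0.24 fixed, write α = 0.24s, β = 0.76s where s = α+β.
Need P(θ < 0.085) = 0.2 under Beta(0.24s, 0.76s). Normal approximation: (q−m)/√(m(1−m)/s) ≈ z_{0.2} = -0.842, so s ≈ 0.24·0.76·(-0.842)²/(0.085−0.24)² = 5.4.
At s = 5.4: P(θ<0.085) ≈ 0.198. Adjusting to match 0.2 gives s ≈ 5.32.
So α = 0.24·5.32 ≈ 1.28, β = 0.76·5.32 ≈ 4.04.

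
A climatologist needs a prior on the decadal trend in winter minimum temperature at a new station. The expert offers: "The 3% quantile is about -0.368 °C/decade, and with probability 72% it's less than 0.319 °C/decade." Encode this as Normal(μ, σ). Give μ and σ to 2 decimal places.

For Normal(μ,σ), the p-quantile is μ + z_p·σ. Here z_{0.03} = -1.881, z_{0.72} = 0.5828.
So -0.368 = μ − 1.881σ and 0.319 = μ + 0.5828σ.
Subtracting: σ = (0.319 − -0.368)/(0.5828 − (-1.881)) = 0.28.
Then μ = -0.368 − (-1.881)·0.28 = 0.16.

μ = 0.16, σ = 0.28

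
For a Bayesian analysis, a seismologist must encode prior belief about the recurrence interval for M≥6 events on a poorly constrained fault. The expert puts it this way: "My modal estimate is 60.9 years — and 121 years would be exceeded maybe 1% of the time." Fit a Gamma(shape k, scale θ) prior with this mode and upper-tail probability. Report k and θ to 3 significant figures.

k ≈ 11.4, θ ≈ 5.84

Gamma(k,θ) with k>1 has mode (k−1)θ, so θ = 60.9/(k−1).
Need P(X < 121) = 0.99 with θ tied to k this way. Start at k = 2, θ = 60.9: P(X<121) ≈ 0.590.
Too low — raise k to concentrate. Iterating converges to k ≈ 11.4.
Then θ = 60.9/(11.4−1) ≈ 5.84.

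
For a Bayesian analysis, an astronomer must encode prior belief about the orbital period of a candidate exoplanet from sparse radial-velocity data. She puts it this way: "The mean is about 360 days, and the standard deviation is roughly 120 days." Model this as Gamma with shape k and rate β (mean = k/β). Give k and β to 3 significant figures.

k ≈ 9, β ≈ 0.025

For Gamma(k, rate β): mean = k/β, variance = k/β², so CV = 1/√k.
CV = SD/mean = 120/360 = 0.3333, hence k = 1/CV² = 9.
Then β = k/mean = 9/360 = 0.025.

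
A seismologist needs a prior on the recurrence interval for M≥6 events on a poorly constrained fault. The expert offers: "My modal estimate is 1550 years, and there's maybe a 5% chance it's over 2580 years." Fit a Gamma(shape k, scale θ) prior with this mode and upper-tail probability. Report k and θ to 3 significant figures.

Gamma(k,θ) with k>1 has mode (k−1)θ, so θ = 1550/(k−1).
Need P(X < 2580) = 0.95 with θ tied to k this way. Start at k = 2, θ = 1550: P(X<2580) ≈ 0.496.
Too low — raise k to concentrate. Iterating converges to k ≈ 11.8.
Then θ = 1550/(11.8−1) ≈ 144.

k ≈ 11.8, θ ≈ 144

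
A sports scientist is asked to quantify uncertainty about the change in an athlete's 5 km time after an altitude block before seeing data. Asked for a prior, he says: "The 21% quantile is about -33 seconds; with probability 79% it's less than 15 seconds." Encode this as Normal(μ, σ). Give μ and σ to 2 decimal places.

For Normal(μ,σ), the p-quantile is μ + z_p·σ. Here z_{0.21} = -0.8064, z_{0.79} = 0.8064.
So -33 = μ − 0.8064σ and 15 = μ + 0.8064σ.
Subtracting: σ = (15 − -33)/(0.8064 − (-0.8064)) = 29.76.
Then μ = -33 − (-0.8064)·29.76 = -9.00.

μ = -9.00, σ = 29.76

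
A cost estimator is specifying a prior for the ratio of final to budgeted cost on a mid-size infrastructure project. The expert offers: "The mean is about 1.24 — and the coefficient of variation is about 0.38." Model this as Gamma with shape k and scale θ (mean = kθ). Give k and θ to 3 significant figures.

k ≈ 6.93, θ ≈ 0.179

For Gamma(k, scale θ): mean = kθ, variance = kθ², so CV = 1/√k.
CV = 0.38, hence k = 1/CV² = 6.93.
Then θ = mean/k = 1.24/6.93 = 0.179.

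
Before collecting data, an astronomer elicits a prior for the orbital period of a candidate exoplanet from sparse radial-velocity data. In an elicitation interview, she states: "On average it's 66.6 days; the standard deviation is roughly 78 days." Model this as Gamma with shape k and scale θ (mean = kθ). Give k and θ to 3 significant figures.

For Gamma(k, scale θ): mean = kθ, variance = kθ², so CV = 1/√k.
CV = SD/mean = 78/66.6 = 1.171, hence k = 1/CV² = 0.729.
Then θ = mean/k = 66.6/0.729 = 91.4.

k ≈ 0.729, θ ≈ 91.4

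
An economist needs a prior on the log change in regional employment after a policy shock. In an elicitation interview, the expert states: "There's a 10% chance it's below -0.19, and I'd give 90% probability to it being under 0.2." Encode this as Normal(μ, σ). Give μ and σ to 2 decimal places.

μ = 0.01, σ = 0.15

For Normal(μ,σ), the p-quantile is μ + z_p·σ. Here z_{0.1} = -1.282, z_{0.9} = 1.282.
So -0.19 = μ − 1.282σ and 0.2 = μ + 1.282σ.
Subtracting: σ = (0.2 − -0.19)/(1.282 − (-1.282)) = 0.15.
Then μ = -0.19 − (-1.282)·0.15 = 0.01.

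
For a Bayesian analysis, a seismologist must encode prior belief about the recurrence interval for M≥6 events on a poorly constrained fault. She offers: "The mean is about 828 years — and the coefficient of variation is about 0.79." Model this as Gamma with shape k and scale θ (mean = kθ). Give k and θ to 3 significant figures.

For Gamma(k, scale θ): mean = kθ, variance = kθ², so CV = 1/√k.
CV = 0.79, hence k = 1/CV² = 1.6.
Then θ = mean/k = 828/1.6 = 517.

k ≈ 1.6, θ ≈ 517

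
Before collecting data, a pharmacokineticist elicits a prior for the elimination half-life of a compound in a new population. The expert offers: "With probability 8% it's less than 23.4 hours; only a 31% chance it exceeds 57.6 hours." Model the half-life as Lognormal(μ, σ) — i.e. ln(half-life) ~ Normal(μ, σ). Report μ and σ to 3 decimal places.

μ ≈ 3.819, σ ≈ 0.474

If T ~ Lognormal(μ,σ) then ln T ~ Normal(μ,σ), so the p-quantile of ln T is μ + z_p·σ.
ln(23.4) = 3.153 and ln(57.6) = 4.054; z_{0.08} = -1.405, z_{0.69} = 0.4959.
σ = (4.054 − 3.153)/(0.4959 − (-1.405)) = 0.474.
μ = 3.153 − (-1.405)·0.474 = 3.819.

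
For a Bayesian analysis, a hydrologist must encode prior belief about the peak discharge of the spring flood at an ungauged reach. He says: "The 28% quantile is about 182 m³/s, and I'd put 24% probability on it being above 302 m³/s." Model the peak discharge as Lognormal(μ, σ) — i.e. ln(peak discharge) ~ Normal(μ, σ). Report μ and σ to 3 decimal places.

μ ≈ 5.433, σ ≈ 0.393

If T ~ Lognormal(μ,σ) then ln T ~ Normal(μ,σ), so the p-quantile of ln T is μ + z_p·σ.
ln(182) = 5.204 and ln(302) = 5.71; z_{0.28} = -0.5828, z_{0.76} = 0.7063.
σ = (5.71 − 5.204)/(0.7063 − (-0.5828)) = 0.393.
μ = 5.204 − (-0.5828)·0.393 = 5.433.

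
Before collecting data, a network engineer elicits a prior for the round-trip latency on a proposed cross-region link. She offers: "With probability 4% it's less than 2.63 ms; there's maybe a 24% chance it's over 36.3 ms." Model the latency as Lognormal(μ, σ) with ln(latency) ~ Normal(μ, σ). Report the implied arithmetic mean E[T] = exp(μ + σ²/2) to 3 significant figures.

If T ~ Lognormal(μ,σ) then ln T ~ Normal(μ,σ), so the p-quantile of ln T is μ + z_p·σ.
ln(2.63) = 0.967 and ln(36.3) = 3.592; z_{0.04} = -1.751, z_{0.76} = 0.7063.
σ = (3.592 − 0.967)/(0.7063 − (-1.751)) = 1.068.
μ = 0.967 − (-1.751)·1.068 = 2.837.
E[T] = exp(μ + σ²/2) = exp(2.837 + 0.5706) = 30.2 ms.

E[T] ≈ 30.2 ms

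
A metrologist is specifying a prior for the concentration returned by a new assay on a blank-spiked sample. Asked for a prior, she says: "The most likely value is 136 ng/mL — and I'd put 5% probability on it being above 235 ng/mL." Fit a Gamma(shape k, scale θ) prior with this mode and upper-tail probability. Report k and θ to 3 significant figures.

Gamma(k,θ) with k>1 has mode (k−1)θ, so θ = 136/(k−1).
Need P(X < 235) = 0.95 with θ tied to k this way. Start at k = 2, θ = 136: P(X<235) ≈ 0.515.
Too low — raise k to concentrate. Iterating converges to k ≈ 10.3.
Then θ = 136/(10.3−1) ≈ 14.6.

k ≈ 10.3, θ ≈ 14.6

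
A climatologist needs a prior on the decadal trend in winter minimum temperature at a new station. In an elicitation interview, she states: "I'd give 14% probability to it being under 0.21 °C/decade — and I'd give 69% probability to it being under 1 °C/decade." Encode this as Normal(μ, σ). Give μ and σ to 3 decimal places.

For Normal(μ,σ), the p-quantile is μ + z_p·σ. Here z_{0.14} = -1.08, z_{0.69} = 0.4959.
So 0.21 = μ − 1.08σ and 1 = μ + 0.4959σ.
Subtracting: σ = (1 − 0.21)/(0.4959 − (-1.08)) = 0.501.
Then μ = 0.21 − (-1.08)·0.501 = 0.751.

μ = 0.751, σ = 0.501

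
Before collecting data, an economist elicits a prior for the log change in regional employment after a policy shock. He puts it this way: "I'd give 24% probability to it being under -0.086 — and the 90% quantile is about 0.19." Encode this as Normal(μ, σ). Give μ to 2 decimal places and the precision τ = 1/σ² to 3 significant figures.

μ = 0.01, τ = 51.9

The p-quantile of Normal(μ,σ) is μ + z_p·σ, with z_{0.24} = -0.7063 and z_{0.9} = 1.282.
Eliminate σ: μ = (z₂·x₁ − z₁·x₂)/(z₂ − z₁) = (1.282·-0.086 − (-0.7063)·0.19)/1.988 = 0.01.
Then σ = (x₂ − x₁)/(z₂ − z₁) = (0.19 − -0.086)/1.988 = 0.14.
Precision τ = 1/σ² = 1/0.1388² = 51.9.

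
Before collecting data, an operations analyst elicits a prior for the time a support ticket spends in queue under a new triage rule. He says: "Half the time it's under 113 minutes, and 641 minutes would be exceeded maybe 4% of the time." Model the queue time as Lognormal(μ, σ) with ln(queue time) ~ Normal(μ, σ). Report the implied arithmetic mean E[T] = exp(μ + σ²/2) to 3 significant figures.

E[T] ≈ 185 minutes

If T ~ Lognormal(μ,σ) then ln T ~ Normal(μ,σ), so the p-quantile of ln T is μ + z_p·σ.
ln(113) = 4.727 and ln(641) = 6.463; z_{0.5} = 0, z_{0.96} = 1.751.
σ = (6.463 − 4.727)/(1.751 − (0)) = 0.991.
μ = 4.727 − (0)·0.991 = 4.727.
E[T] = exp(μ + σ²/2) = exp(4.727 + 0.4914) = 185 minutes.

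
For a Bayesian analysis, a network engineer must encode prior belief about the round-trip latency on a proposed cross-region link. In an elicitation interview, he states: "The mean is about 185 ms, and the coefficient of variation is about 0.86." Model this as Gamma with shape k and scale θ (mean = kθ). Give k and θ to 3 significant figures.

For Gamma(k, scale θ): mean = kθ, variance = kθ², so CV = 1/√k.
CV = 0.86, hence k = 1/CV² = 1.35.
Then θ = mean/k = 185/1.35 = 137.

k ≈ 1.35, θ ≈ 137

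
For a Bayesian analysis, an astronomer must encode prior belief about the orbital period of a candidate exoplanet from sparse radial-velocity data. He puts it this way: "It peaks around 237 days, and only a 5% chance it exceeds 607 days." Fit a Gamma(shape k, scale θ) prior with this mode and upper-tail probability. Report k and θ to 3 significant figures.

k ≈ 4.06, θ ≈ 77.4

Gamma(k,θ) with k>1 has mode (k−1)θ, so θ = 237/(k−1).
Need P(X < 607) = 0.95 with θ tied to k this way. Start at k = 2, θ = 237: P(X<607) ≈ 0.725.
Too low — raise k to concentrate. Iterating converges to k ≈ 4.06.
Then θ = 237/(4.06−1) ≈ 77.4.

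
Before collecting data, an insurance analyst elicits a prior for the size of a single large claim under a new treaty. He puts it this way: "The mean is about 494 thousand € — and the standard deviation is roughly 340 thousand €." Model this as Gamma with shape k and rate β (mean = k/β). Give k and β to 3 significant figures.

k ≈ 2.11, β ≈ 0.00427

For Gamma(k, rate β): mean = k/β, variance = k/β², so CV = 1/√k.
CV = SD/mean = 340/494 = 0.6883, hence k = 1/CV² = 2.11.
Then β = k/mean = 2.11/494 = 0.00427.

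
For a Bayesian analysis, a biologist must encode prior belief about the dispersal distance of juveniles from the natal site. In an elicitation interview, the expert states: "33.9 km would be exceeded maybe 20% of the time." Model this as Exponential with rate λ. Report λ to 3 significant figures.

λ ≈ 0.0475

P(T > 33.9) = e^(−λ·33.9) = 0.2, so λ = −ln(0.2)/33.9 = 0.0475.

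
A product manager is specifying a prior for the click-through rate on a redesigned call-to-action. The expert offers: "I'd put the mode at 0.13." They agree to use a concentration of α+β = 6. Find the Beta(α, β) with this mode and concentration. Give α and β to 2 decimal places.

For α,β > 1 the Beta mode is (α−1)/(α+β−2). With α+β = 6, the mode is (α−1)/4.
Set (α−1)/4 = 0.13 → α = 1 + 0.13·4 = 1.52.
β = 6 − α = 4.48.

α = 1.52, β = 4.48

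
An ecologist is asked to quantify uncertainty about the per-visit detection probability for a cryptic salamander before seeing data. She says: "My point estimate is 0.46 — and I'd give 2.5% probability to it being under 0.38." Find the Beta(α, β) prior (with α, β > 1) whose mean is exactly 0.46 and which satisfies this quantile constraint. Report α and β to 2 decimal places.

With mean 0.46 fixed, write α = 0.46s, β = 0.54s where s = α+β.
Need P(θ < 0.38) = 0.025 under Beta(0.46s, 0.54s). Normal approximation: (q−m)/√(m(1−m)/s) ≈ z_{0.025} = -1.96, so s ≈ 0.46·0.54·(-1.96)²/(0.38−0.46)² = 149.1.
At s = 149.1: P(θ<0.38) ≈ 0.024. Adjusting to match 0.025 gives s ≈ 145.74.
So α = 0.46·145.74 ≈ 67.04, β = 0.54·145.74 ≈ 78.70.

α ≈ 67.04, β ≈ 78.70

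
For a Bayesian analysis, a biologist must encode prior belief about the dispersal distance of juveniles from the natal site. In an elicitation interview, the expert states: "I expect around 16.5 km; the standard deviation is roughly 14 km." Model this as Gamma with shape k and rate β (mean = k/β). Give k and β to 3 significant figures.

For Gamma(k, rate β): mean = k/β, variance = k/β², so CV = 1/√k.
CV = SD/mean = 14/16.5 = 0.8485, hence k = 1/CV² = 1.39.
Then β = k/mean = 1.39/16.5 = 0.0842.

k ≈ 1.39, β ≈ 0.0842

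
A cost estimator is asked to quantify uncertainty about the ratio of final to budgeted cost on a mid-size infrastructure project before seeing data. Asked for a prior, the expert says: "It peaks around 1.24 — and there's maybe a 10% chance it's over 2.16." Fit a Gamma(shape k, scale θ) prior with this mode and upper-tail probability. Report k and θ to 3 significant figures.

Gamma(k,θ) with k>1 has mode (k−1)θ, so θ = 1.24/(k−1).
Need P(X < 2.16) = 0.9 with θ tied to k this way. Start at k = 2, θ = 1.24: P(X<2.16) ≈ 0.520.
Too low — raise k to concentrate. Iterating converges to k ≈ 7.16.
Then θ = 1.24/(7.16−1) ≈ 0.201.

k ≈ 7.16, θ ≈ 0.201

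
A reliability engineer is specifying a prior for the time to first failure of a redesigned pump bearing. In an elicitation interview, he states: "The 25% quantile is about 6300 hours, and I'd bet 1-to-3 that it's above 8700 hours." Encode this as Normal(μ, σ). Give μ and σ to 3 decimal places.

μ = 7500.000, σ = 1779.123

The p-quantile of Normal(μ,σ) is μ + z_p·σ, with z_{0.25} = -0.6745 and z_{0.75} = 0.6745.
Eliminate σ: μ = (z₂·x₁ − z₁·x₂)/(z₂ − z₁) = (0.6745·6300 − (-0.6745)·8700)/1.349 = 7500.000.
Then σ = (x₂ − x₁)/(z₂ − z₁) = (8700 − 6300)/1.349 = 1779.123.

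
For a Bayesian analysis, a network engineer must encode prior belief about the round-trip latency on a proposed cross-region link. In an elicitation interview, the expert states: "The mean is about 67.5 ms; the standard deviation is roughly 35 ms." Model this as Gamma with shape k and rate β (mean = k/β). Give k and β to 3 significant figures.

k ≈ 3.72, β ≈ 0.0551

For Gamma(k, rate β): mean = k/β, variance = k/β², so CV = 1/√k.
CV = SD/mean = 35/67.5 = 0.5185, hence k = 1/CV² = 3.72.
Then β = k/mean = 3.72/67.5 = 0.0551.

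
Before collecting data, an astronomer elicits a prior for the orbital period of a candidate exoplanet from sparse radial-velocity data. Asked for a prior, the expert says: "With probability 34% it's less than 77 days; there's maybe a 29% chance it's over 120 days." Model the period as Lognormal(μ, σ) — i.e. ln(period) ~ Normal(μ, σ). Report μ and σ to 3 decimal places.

μ ≈ 4.533, σ ≈ 0.459

If T ~ Lognormal(μ,σ) then ln T ~ Normal(μ,σ), so the p-quantile of ln T is μ + z_p·σ.
ln(77) = 4.344 and ln(120) = 4.787; z_{0.34} = -0.4125, z_{0.71} = 0.5534.
σ = (4.787 − 4.344)/(0.5534 − (-0.4125)) = 0.459.
μ = 4.344 − (-0.4125)·0.459 = 4.533.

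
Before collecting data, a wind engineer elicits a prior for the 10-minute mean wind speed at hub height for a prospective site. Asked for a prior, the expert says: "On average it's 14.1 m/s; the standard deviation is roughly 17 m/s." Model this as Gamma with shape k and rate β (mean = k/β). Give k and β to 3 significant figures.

k ≈ 0.688, β ≈ 0.0488

For Gamma(k, rate β): mean = k/β, variance = k/β², so CV = 1/√k.
CV = SD/mean = 17/14.1 = 1.206, hence k = 1/CV² = 0.688.
Then β = k/mean = 0.688/14.1 = 0.0488.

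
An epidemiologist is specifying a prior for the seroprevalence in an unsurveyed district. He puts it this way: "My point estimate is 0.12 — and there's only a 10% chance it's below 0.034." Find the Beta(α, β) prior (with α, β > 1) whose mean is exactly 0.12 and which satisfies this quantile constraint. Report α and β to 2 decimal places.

α ≈ 1.97, β ≈ 14.44

With mean 0.12 fixed, write α = 0.12s, β = 0.88s where s = α+β.
Need P(θ < 0.034) = 0.1 under Beta(0.12s, 0.88s). Normal approximation: (q−m)/√(m(1−m)/s) ≈ z_{0.1} = -1.28, so s ≈ 0.12·0.88·(-1.28)²/(0.034−0.12)² = 23.4.
At s = 23.4: P(θ<0.034) ≈ 0.053. Adjusting to match 0.1 gives s ≈ 16.41.
So α = 0.12·16.41 ≈ 1.97, β = 0.88·16.41 ≈ 14.44.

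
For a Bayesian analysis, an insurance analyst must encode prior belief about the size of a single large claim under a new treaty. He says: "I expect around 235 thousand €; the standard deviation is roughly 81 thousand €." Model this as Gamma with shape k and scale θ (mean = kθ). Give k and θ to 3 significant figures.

k ≈ 8.42, θ ≈ 27.9

For Gamma(k, scale θ): mean = kθ, variance = kθ², so CV = 1/√k.
CV = SD/mean = 81/235 = 0.3447, hence k = 1/CV² = 8.42.
Then θ = mean/k = 235/8.42 = 27.9.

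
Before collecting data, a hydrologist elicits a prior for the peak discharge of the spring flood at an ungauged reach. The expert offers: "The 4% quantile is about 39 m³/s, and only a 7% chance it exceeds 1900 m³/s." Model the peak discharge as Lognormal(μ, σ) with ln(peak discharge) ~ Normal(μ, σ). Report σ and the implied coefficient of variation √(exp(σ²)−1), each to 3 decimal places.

If T ~ Lognormal(μ,σ) then ln T ~ Normal(μ,σ), so the p-quantile of ln T is μ + z_p·σ.
ln(39) = 3.664 and ln(1900) = 7.55; z_{0.04} = -1.751, z_{0.93} = 1.476.
σ = (7.55 − 3.664)/(1.476 − (-1.751)) = 1.204.
μ = 3.664 − (-1.751)·1.204 = 5.772.
CV = √(exp(σ²)−1) = √(exp(1.4506)−1) = 1.807.

σ ≈ 1.204, CV ≈ 1.807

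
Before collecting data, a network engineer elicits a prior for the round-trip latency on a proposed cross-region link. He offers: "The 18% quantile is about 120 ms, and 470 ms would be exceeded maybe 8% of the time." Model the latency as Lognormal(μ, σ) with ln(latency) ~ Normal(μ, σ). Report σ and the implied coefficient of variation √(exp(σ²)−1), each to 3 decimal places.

If T ~ Lognormal(μ,σ) then ln T ~ Normal(μ,σ), so the p-quantile of ln T is μ + z_p·σ.
ln(120) = 4.787 and ln(470) = 6.153; z_{0.18} = -0.9154, z_{0.92} = 1.405.
σ = (6.153 − 4.787)/(1.405 − (-0.9154)) = 0.588.
μ = 4.787 − (-0.9154)·0.588 = 5.326.
CV = √(exp(σ²)−1) = √(exp(0.3462)−1) = 0.643.

σ ≈ 0.588, CV ≈ 0.643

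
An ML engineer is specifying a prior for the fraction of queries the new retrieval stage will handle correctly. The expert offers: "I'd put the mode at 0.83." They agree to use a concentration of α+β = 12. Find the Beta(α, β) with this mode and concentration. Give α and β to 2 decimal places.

For α,β > 1 the Beta mode is (α−1)/(α+β−2). With α+β = 12, the mode is (α−1)/10.
Set (α−1)/10 = 0.83 → α = 1 + 0.83·10 = 9.30.
β = 12 − α = 2.70.

α = 9.30, β = 2.70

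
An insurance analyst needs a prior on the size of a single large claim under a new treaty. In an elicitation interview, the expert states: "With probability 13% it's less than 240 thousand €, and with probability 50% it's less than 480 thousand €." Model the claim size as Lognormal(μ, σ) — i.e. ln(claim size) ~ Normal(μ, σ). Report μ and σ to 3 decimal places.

μ ≈ 6.174, σ ≈ 0.615

If T ~ Lognormal(μ,σ) then ln T ~ Normal(μ,σ), so the p-quantile of ln T is μ + z_p·σ.
ln(240) = 5.481 and ln(480) = 6.174; z_{0.13} = -1.126, z_{0.5} = 0.
σ = (6.174 − 5.481)/(0 − (-1.126)) = 0.615.
μ = 5.481 − (-1.126)·0.615 = 6.174.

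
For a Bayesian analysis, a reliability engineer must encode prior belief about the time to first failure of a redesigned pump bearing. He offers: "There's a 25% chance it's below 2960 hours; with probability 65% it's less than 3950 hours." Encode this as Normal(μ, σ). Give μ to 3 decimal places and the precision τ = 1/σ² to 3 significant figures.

The p-quantile of Normal(μ,σ) is μ + z_p·σ, with z_{0.25} = -0.6745 and z_{0.65} = 0.3853.
Eliminate σ: μ = (z₂·x₁ − z₁·x₂)/(z₂ − z₁) = (0.3853·2960 − (-0.6745)·3950)/1.06 = 3590.061.
Then σ = (x₂ − x₁)/(z₂ − z₁) = (3950 − 2960)/1.06 = 934.130.
Precision τ = 1/σ² = 1/934.1² = 1.15e-06.

μ = 3590.061, τ = 1.15e-06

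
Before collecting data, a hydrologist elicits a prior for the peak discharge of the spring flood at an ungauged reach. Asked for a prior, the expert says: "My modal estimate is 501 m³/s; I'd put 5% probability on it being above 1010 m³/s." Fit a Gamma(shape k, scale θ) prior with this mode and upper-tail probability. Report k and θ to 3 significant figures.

Gamma(k,θ) with k>1 has mode (k−1)θ, so θ = 501/(k−1).
Need P(X < 1010) = 0.95 with θ tied to k this way. Start at k = 2, θ = 501: P(X<1010) ≈ 0.598.
Too low — raise k to concentrate. Iterating converges to k ≈ 6.64.
Then θ = 501/(6.64−1) ≈ 88.9.

k ≈ 6.64, θ ≈ 88.9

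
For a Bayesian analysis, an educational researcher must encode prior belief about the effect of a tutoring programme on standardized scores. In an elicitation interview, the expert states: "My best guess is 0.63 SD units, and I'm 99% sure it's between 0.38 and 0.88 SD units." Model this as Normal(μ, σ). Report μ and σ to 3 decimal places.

μ = 0.630, σ = 0.097

A symmetric 99% interval runs μ ± z·σ with z = 2.576.
Half-width = 0.25, so σ = 0.25/2.576 = 0.097.
μ is the stated best guess, 0.630.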